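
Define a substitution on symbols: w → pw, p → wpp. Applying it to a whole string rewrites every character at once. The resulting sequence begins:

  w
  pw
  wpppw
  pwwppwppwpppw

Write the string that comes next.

φ(pwwppwppwpppw) expands symbol-by-symbol to wpp pw pw wpp wpp pw wpp wpp pw wpp wpp wpp pw; joining the 13 pieces gives the next term.

wpppwpwwppwpppwwppwpppwwppwppwpppw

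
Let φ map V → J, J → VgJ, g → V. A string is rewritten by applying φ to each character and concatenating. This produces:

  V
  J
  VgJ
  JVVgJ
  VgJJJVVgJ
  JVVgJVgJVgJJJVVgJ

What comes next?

φ(JVVgJVgJVgJJJVVgJ) expands symbol-by-symbol to VgJ J J V VgJ J V VgJ J V VgJ VgJ VgJ J J V VgJ; joining the 17 pieces gives the next term.

VgJJJVVgJJVVgJJVVgJVgJVgJJJVVgJ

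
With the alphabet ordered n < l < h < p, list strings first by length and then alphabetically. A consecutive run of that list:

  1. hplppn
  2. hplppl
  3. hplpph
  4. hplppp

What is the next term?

Find the rightmost character of hplppp below p, bump it to the next letter, and reset everything to its right to n.

hphnnn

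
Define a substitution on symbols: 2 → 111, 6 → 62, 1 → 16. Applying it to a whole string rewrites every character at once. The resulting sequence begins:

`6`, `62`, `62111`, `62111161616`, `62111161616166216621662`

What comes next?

Rewriting the 23 symbols of 62111161616166216621662 one by one yields 62 111 16 16 16 16 62 16 62 16 62 16 62 62 111 16 62 62 111 16 62 62 111; concatenated:

62111161616166216621662166262111166262111166262111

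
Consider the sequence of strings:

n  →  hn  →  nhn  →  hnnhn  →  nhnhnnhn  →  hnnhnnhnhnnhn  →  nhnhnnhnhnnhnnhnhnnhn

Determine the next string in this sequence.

hnnhnnhnhnnhnnhnhnnhnhnnhnnhnhnnhn

This is a Fibonacci-style word recurrence s(k) = s(k−2)·s(k−1): e.g. n·hn = nhn.
So term 8 is hnnhnnhnhnnhn·nhnhnnhnhnnhnnhnhnnhn.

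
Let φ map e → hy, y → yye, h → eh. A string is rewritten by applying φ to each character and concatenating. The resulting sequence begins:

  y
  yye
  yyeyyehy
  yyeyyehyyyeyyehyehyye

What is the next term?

yyeyyehyyyeyyehyehyyeyyeyyehyyyeyyehyehyyehyehyyeyyehy

Replace each of the 21 characters of yyeyyehyyyeyyehyehyye in place — yye yye hy yye yye hy eh yye yye yye hy yye yye hy eh yye hy eh yye yye hy — and concatenate.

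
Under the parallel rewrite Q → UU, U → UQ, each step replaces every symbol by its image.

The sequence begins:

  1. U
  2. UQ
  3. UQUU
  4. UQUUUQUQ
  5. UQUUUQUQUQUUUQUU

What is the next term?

Rewriting the 16 symbols of UQUUUQUQUQUUUQUU one by one yields UQ UU UQ UQ UQ UU UQ UU UQ UU UQ UQ UQ UU UQ UQ; concatenated:

UQUUUQUQUQUUUQUUUQUUUQUQUQUUUQUQ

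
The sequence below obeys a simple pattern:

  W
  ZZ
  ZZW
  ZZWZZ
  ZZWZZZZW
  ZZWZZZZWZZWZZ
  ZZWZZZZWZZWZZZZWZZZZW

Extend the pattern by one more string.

ZZWZZZZWZZWZZZZWZZZZWZZWZZZZWZZWZZ

From term 3 onward, concatenate the last term with the second-to-last: ZZ·W = ZZW, ZZW·ZZ = ZZWZZ, …
Continuing: ZZWZZZZWZZWZZZZWZZZZW · ZZWZZZZWZZWZZ gives term 8.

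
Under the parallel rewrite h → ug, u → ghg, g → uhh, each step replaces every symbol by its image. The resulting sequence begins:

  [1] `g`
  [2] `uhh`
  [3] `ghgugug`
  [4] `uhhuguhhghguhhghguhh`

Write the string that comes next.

Applying the rule to each of the 20 symbols of uhhuguhhghguhhghguhh gives the pieces ghg ug ug ghg uhh ghg ug ug uhh ug uhh ghg ug ug uhh ug uhh ghg ug ug, which concatenate to the answer.

ghgugugghguhhghguguguhhuguhhghguguguhhuguhhghgugug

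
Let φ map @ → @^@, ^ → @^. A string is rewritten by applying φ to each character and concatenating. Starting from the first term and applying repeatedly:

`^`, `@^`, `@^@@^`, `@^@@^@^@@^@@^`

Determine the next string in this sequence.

Applying the rule to each of the 13 symbols of @^@@^@^@@^@@^ gives the pieces @^@ @^ @^@ @^@ @^ @^@ @^ @^@ @^@ @^ @^@ @^@ @^, which concatenate to the answer.

@^@@^@^@@^@@^@^@@^@^@@^@@^@^@@^@@^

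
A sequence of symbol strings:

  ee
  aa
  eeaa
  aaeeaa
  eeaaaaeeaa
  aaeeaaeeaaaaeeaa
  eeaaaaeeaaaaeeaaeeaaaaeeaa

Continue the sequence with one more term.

aaeeaaeeaaaaeeaaeeaaaaeeaaaaeeaaeeaaaaeeaa

From term 3 onward, concatenate the second-to-last term with the last: ee·aa = eeaa, aa·eeaa = aaeeaa, …
The next term joins aaeeaaeeaaaaeeaa and eeaaaaeeaaaaeeaaeeaaaaeeaa.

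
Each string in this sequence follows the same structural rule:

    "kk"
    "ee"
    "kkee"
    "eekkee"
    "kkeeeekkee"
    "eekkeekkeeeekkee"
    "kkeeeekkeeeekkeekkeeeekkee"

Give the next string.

From term 3 onward, concatenate the second-to-last term with the last: kk·ee = kkee, ee·kkee = eekkee, …
So term 8 is eekkeekkeeeekkee·kkeeeekkeeeekkeekkeeeekkee.

eekkeekkeeeekkeekkeeeekkeeeekkeekkeeeekkee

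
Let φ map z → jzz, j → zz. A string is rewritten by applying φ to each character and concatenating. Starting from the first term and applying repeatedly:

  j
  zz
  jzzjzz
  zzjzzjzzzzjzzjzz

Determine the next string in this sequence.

jzzjzzzzjzzjzzzzjzzjzzjzzjzzzzjzzjzzzzjzzjzz

φ(zzjzzjzzzzjzzjzz) expands symbol-by-symbol to jzz jzz zz jzz jzz zz jzz jzz jzz jzz zz jzz jzz zz jzz jzz; joining the 16 pieces gives the next term.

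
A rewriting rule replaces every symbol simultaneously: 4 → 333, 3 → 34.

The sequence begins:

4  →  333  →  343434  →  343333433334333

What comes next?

φ(343333433334333) expands symbol-by-symbol to 34 333 34 34 34 34 333 34 34 34 34 333 34 34 34; joining the 15 pieces gives the next term.

343333434343433334343434333343434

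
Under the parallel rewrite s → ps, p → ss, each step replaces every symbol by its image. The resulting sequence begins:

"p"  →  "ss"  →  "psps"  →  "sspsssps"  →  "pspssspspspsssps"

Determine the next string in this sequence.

Replace each of the 16 characters of pspssspspspsssps in place — ss ps ss ps ps ps ss ps ss ps ss ps ps ps ss ps — and concatenate.

sspssspspspssspssspssspspspsssps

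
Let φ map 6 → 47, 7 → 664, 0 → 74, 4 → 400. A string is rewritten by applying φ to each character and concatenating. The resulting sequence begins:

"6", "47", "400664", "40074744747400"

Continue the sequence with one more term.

40074746644006644004006644006644007474

Applying the rule to each of the 14 symbols of 40074744747400 gives the pieces 400 74 74 664 400 664 400 400 664 400 664 400 74 74, which concatenate to the answer.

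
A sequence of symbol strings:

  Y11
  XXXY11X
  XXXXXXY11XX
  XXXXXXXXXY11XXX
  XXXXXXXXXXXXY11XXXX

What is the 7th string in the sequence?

Every step adds XXX to the front and X to the end of the previous string.
From XXXXXXXXXXXXY11XXXX, 2 further steps: XXXXXXXXXXXXY11XXXX → XXXXXXXXXXXXXXXY11XXXXX → (answer).

XXXXXXXXXXXXXXXXXXY11XXXXXX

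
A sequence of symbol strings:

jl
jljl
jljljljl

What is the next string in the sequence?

jljljljljljljljl

s(k+1) = s(k)·s(k) — each term doubles the last.
So the next term is two copies of jljljljl.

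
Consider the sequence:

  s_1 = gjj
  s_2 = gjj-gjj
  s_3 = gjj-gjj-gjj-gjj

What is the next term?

gjj-gjj-gjj-gjj-gjj-gjj-gjj-gjj

s(k+1) = s(k)·-·s(k) — each term doubles the last with '-' between the halves.
So the next term is two copies of gjj-gjj-gjj-gjj with '-' between the halves.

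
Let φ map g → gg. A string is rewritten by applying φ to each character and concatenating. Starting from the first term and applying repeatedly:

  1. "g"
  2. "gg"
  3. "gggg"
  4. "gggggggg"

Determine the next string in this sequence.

gggggggggggggggg

Expanding gggggggg: g→gg, g→gg, g→gg, g→gg, g→gg, g→gg, g→gg, g→gg. Concatenated: gg gg gg gg gg gg gg gg.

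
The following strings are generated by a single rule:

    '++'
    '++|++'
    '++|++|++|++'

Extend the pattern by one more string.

Every step duplicates the string with '|' between the halves.
So the next term is two copies of ++|++|++|++ with '|' between the halves.

++|++|++|++|++|++|++|++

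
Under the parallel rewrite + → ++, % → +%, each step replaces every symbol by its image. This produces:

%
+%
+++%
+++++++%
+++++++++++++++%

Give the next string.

Replace each of the 16 characters of +++++++++++++++% in place — ++ ++ ++ ++ ++ ++ ++ ++ ++ ++ ++ ++ ++ ++ ++ +% — and concatenate.

+++++++++++++++++++++++++++++++%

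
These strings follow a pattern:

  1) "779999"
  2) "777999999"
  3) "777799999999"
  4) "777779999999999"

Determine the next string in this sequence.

Term n consists of n 7's, followed by 2n 9's, where the shown terms are n = 2, 3, 4, 5.
At n = 6 the blocks have lengths 6, 12.

777777999999999999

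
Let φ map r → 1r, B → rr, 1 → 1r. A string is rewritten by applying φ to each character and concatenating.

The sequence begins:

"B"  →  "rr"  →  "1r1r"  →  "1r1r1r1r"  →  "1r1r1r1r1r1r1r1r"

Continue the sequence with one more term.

φ(1r1r1r1r1r1r1r1r) expands symbol-by-symbol to 1r 1r 1r 1r 1r 1r 1r 1r 1r 1r 1r 1r 1r 1r 1r 1r; joining the 16 pieces gives the next term.

1r1r1r1r1r1r1r1r1r1r1r1r1r1r1r1r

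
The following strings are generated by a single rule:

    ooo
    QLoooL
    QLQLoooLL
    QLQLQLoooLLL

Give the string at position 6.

QLQLQLQLQLoooLLLLL

Every step adds QL to the front and L to the end of the previous string.
From QLQLQLoooLLL, 2 further steps: QLQLQLoooLLL → QLQLQLQLoooLLLL → (answer).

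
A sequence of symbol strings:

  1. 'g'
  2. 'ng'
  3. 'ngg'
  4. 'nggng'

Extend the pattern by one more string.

From term 3 onward, concatenate the last term with the second-to-last: ng·g = ngg, ngg·ng = nggng, …
Continuing: nggng · ngg gives term 5.

nggngngg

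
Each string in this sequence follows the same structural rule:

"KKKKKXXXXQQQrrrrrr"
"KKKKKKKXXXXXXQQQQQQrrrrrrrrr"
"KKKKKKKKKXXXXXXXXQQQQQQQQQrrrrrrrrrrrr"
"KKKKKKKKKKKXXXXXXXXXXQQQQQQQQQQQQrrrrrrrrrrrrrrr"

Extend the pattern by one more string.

KKKKKKKKKKKKKXXXXXXXXXXXXQQQQQQQQQQQQQQQrrrrrrrrrrrrrrrrrr

Term n consists of 2n+3 K's, followed by 2n+2 X's, followed by 3n Q's, followed by 3n+3 r's (n = 1, 2, …).
For the next term, n = 5, so the run lengths are 13, 12, 15, 18.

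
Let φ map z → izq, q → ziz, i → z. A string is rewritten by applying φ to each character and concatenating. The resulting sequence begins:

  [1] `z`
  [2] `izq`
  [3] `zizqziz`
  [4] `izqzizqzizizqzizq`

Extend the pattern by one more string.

Replace each of the 17 characters of izqzizqzizizqzizq in place — z izq ziz izq z izq ziz izq z izq z izq ziz izq z izq ziz — and concatenate.

zizqzizizqzizqzizizqzizqzizqzizizqzizqziz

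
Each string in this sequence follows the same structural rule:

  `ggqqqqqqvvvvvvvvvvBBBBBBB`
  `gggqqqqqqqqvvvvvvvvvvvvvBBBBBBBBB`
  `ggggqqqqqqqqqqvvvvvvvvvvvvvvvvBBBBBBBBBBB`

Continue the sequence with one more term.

Term n consists of n-1 g's, followed by 2n q's, followed by 3n+1 v's, followed by 2n+1 B's, where the shown terms are n = 3, 4, 5.
For the next term, n = 6, so the run lengths are 5, 12, 19, 13.

gggggqqqqqqqqqqqqvvvvvvvvvvvvvvvvvvvBBBBBBBBBBBBB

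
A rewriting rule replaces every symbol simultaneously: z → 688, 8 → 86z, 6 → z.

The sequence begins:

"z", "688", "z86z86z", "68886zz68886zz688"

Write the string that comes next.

z86z86z86zz688688z86z86z86zz688688z86z86z

φ(68886zz68886zz688) expands symbol-by-symbol to z 86z 86z 86z z 688 688 z 86z 86z 86z z 688 688 z 86z 86z; joining the 17 pieces gives the next term.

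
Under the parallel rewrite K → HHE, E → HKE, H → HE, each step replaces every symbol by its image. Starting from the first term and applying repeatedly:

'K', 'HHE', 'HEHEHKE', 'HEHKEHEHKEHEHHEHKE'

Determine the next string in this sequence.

HEHKEHEHHEHKEHEHKEHEHHEHKEHEHKEHEHEHKEHEHHEHKE

Replace each of the 18 characters of HEHKEHEHKEHEHHEHKE in place — HE HKE HE HHE HKE HE HKE HE HHE HKE HE HKE HE HE HKE HE HHE HKE — and concatenate.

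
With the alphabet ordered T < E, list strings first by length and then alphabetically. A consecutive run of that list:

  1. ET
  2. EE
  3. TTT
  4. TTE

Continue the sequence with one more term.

Find the rightmost character of TTE below E, bump it to the next letter, and reset everything to its right to T.

TET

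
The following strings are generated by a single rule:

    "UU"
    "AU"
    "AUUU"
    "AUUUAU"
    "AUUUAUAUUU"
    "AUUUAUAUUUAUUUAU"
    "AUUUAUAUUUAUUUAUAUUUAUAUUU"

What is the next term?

AUUUAUAUUUAUUUAUAUUUAUAUUUAUUUAUAUUUAUUUAU

This is a Fibonacci-style word recurrence s(k) = s(k−1)·s(k−2): e.g. AU·UU = AUUU.
The next term joins AUUUAUAUUUAUUUAUAUUUAUAUUU and AUUUAUAUUUAUUUAU.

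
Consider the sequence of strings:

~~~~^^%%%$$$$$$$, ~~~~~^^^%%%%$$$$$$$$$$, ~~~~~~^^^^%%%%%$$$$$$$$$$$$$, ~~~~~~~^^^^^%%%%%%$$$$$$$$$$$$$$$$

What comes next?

~~~~~~~~^^^^^^%%%%%%%$$$$$$$$$$$$$$$$$$$

Reading off run lengths: ~ runs 4, 5, 6, 7; ^ runs 2, 3, 4, 5; % runs 3, 4, 5, 6; $ runs 7, 10, 13, 16 — each is linear in n, where the shown terms are n = 2, 3, 4, 5.
At n = 6 the blocks have lengths 8, 6, 7, 19.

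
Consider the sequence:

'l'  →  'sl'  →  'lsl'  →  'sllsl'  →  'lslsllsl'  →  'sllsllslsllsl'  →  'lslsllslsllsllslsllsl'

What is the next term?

Each term (from the third on) is the two preceding terms concatenated in order: term 3 = l·sl = lsl.
The next term joins sllsllslsllsl and lslsllslsllsllslsllsl.

sllsllslsllsllslsllslsllsllslsllsl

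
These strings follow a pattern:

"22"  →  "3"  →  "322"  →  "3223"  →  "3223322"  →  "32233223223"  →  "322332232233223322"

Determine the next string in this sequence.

32233223223322332232233223223

Each term (from the third on) is the previous term followed by the one before it: term 3 = 3·22 = 322.
Continuing: 322332232233223322 · 32233223223 gives term 8.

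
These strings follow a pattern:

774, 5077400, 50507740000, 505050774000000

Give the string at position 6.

50505050507740000000000

Each term wraps the previous one in 50 on the left and 00 on the right.
From 505050774000000, 2 further steps: 505050774000000 → 5050505077400000000 → (answer).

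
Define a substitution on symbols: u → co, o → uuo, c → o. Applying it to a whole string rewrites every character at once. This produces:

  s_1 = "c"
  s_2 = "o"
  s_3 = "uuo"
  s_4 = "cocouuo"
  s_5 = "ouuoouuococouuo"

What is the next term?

φ(ouuoouuococouuo) expands symbol-by-symbol to uuo co co uuo uuo co co uuo o uuo o uuo co co uuo; joining the 15 pieces gives the next term.

uuococouuouuococouuoouuoouuococouuo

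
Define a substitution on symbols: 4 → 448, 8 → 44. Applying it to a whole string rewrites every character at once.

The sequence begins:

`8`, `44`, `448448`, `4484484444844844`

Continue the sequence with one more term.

φ(4484484444844844) expands symbol-by-symbol to 448 448 44 448 448 44 448 448 448 448 44 448 448 44 448 448; joining the 16 pieces gives the next term.

44844844448448444484484484484444844844448448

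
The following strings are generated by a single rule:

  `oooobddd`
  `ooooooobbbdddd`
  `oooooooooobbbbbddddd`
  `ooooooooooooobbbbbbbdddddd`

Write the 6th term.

Reading off run lengths: o runs 4, 7, 10, 13; b runs 1, 3, 5, 7; d runs 3, 4, 5, 6 — each is linear in n (n = 1, 2, …).
Setting n = 6 gives 19, 11, 8 characters in each block.

ooooooooooooooooooobbbbbbbbbbbdddddddd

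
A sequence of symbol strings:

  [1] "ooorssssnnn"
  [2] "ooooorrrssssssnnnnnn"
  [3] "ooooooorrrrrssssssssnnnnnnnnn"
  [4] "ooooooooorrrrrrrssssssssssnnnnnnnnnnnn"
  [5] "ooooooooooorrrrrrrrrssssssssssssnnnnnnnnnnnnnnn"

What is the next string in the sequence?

Each string has the form o^{2n+1} r^{2n-1} s^{2n+2} n^{3n} (n = 1, 2, …).
At n = 6 the blocks have lengths 13, 11, 14, 18.

ooooooooooooorrrrrrrrrrrssssssssssssssnnnnnnnnnnnnnnnnnn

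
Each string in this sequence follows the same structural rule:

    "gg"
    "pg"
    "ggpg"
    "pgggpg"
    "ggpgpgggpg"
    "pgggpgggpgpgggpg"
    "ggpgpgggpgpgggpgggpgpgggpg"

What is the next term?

pgggpgggpgpgggpgggpgpgggpgpgggpgggpgpgggpg

From term 3 onward, concatenate the second-to-last term with the last: gg·pg = ggpg, pg·ggpg = pgggpg, …
So term 8 is pgggpgggpgpgggpg·ggpgpgggpgpgggpgggpgpgggpg.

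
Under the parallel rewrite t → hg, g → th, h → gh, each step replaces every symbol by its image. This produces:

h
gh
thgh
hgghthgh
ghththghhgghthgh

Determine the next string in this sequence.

Rewriting the 16 symbols of ghththghhgghthgh one by one yields th gh hg gh hg gh th gh gh th th gh hg gh th gh; concatenated:

thghhgghhgghthghghththghhgghthgh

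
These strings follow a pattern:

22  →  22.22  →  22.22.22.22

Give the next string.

Each string is two copies of the previous one joined by '.'.
Doubling 22.22.22.22 with '.' between the halves:

22.22.22.22.22.22.22.22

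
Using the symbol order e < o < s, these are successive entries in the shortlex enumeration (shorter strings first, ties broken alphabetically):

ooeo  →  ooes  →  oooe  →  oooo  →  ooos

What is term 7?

ooso

Continuing the enumeration 2 steps past ooos: ooos → oose → (answer).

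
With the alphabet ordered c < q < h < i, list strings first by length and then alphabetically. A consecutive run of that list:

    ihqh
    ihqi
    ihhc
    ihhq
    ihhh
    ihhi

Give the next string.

ihic

Treat ihhi as a base-4 numeral over the given alphabet and add one, carrying through any trailing i's.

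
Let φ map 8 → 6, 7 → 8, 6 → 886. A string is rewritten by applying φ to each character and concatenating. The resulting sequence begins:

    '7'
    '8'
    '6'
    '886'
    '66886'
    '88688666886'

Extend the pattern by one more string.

Expanding 88688666886: 8→6, 8→6, 6→886, 8→6, 8→6, 6→886, 6→886, 6→886, 8→6, 8→6, 6→886. Concatenated: 6 6 886 6 6 886 886 886 6 6 886.

668866688688688666886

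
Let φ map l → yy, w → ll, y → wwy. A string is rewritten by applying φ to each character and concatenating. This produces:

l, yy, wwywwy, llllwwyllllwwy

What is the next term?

yyyyyyyyllllwwyyyyyyyyyllllwwy

Replace each of the 14 characters of llllwwyllllwwy in place — yy yy yy yy ll ll wwy yy yy yy yy ll ll wwy — and concatenate.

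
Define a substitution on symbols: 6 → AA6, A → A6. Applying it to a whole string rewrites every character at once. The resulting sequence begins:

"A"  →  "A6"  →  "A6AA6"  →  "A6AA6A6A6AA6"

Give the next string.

Apply φ to A6AA6A6A6AA6 symbol by symbol: A→A6, 6→AA6, A→A6, A→A6, 6→AA6, A→A6, 6→AA6, A→A6, 6→AA6, A→A6, A→A6, 6→AA6; joined: A6 AA6 A6 A6 AA6 A6 AA6 A6 AA6 A6 A6 AA6.

A6AA6A6A6AA6A6AA6A6AA6A6A6AA6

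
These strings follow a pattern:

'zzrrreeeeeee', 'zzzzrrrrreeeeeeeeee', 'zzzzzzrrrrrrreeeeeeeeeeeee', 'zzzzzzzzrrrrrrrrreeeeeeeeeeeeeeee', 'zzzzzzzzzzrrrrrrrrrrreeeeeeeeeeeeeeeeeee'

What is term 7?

zzzzzzzzzzzzzzrrrrrrrrrrrrrrreeeeeeeeeeeeeeeeeeeeeeeee

Each string has the form z^{2n-2} r^{2n-1} e^{3n+1}, where the shown terms are n = 2, 3, 4, 5, 6.
Setting n = 8 gives 14, 15, 25 characters in each block.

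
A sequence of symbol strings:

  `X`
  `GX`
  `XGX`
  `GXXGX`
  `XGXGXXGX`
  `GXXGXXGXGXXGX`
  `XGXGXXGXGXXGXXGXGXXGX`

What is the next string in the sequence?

Each term (from the third on) is the two preceding terms concatenated in order: term 3 = X·GX = XGX.
The next term joins GXXGXXGXGXXGX and XGXGXXGXGXXGXXGXGXXGX.

GXXGXXGXGXXGXXGXGXXGXGXXGXXGXGXXGX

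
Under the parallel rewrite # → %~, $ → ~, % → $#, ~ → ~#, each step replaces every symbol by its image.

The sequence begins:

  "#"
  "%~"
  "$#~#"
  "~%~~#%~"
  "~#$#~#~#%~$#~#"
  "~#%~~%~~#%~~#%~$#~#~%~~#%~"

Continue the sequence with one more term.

~#%~$#~#~#$#~#~#%~$#~#~#%~$#~#~%~~#%~~#$#~#~#%~$#~#

Applying the rule to each of the 26 symbols of ~#%~~%~~#%~~#%~$#~#~%~~#%~ gives the pieces ~# %~ $# ~# ~# $# ~# ~# %~ $# ~# ~# %~ $# ~# ~ %~ ~# %~ ~# $# ~# ~# %~ $# ~#, which concatenate to the answer.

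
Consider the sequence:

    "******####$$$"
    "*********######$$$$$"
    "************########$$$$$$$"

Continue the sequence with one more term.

Term n consists of 3n *'s, followed by 2n #'s, followed by 2n-1 $'s, where the shown terms are n = 2, 3, 4.
Setting n = 5 gives 15, 10, 9 characters in each block.

***************##########$$$$$$$$$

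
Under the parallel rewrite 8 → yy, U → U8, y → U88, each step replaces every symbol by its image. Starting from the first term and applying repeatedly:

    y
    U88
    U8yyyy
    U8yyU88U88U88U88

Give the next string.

U8yyU88U88U8yyyyU8yyyyU8yyyyU8yyyy

Applying the rule to each of the 16 symbols of U8yyU88U88U88U88 gives the pieces U8 yy U88 U88 U8 yy yy U8 yy yy U8 yy yy U8 yy yy, which concatenate to the answer.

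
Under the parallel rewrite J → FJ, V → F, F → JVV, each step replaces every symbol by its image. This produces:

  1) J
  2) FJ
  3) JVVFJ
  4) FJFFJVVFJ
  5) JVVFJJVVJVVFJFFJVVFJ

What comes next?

Applying the rule to each of the 20 symbols of JVVFJJVVJVVFJFFJVVFJ gives the pieces FJ F F JVV FJ FJ F F FJ F F JVV FJ JVV JVV FJ F F JVV FJ, which concatenate to the answer.

FJFFJVVFJFJFFFJFFJVVFJJVVJVVFJFFJVVFJ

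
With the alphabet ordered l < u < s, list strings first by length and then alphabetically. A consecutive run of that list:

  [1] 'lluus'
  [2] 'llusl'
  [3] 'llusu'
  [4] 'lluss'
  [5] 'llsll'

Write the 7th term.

llsls

Stepping forward 2 times from llsll: llsll → llslu, then the target.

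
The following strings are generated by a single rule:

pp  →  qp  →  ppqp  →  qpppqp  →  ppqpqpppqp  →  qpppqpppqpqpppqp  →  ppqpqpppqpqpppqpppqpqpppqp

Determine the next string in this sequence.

Each term (from the third on) is the two preceding terms concatenated in order: term 3 = pp·qp = ppqp.
Continuing: qpppqpppqpqpppqp · ppqpqpppqpqpppqpppqpqpppqp gives term 8.

qpppqpppqpqpppqpppqpqpppqpqpppqpppqpqpppqp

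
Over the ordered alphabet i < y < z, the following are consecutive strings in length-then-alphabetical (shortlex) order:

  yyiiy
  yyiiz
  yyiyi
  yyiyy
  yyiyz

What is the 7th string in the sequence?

Advancing 2 positions from yyiyz through yyiyz → yyizi reaches term 7.

yyizy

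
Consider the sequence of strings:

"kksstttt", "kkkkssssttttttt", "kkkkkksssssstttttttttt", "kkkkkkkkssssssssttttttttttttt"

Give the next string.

kkkkkkkkkksssssssssstttttttttttttttt

Term n consists of 2n k's, followed by 2n s's, followed by 3n+1 t's (n = 1, 2, …).
For the next term, n = 5, so the run lengths are 10, 10, 16.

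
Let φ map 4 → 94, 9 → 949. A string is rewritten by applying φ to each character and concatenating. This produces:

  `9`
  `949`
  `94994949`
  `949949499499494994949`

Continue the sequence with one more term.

Rewriting the 21 symbols of 949949499499494994949 one by one yields 949 94 949 949 94 949 94 949 949 94 949 949 94 949 94 949 949 94 949 94 949; concatenated:

9499494994994949949499499494994994949949499499494994949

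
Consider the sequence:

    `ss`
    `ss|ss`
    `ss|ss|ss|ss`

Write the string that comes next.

Every step duplicates the string with '|' between the halves.
Doubling ss|ss|ss|ss with '|' between the halves:

ss|ss|ss|ss|ss|ss|ss|ss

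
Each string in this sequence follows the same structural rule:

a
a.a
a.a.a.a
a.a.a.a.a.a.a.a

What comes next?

Each string is two copies of the previous one joined by '.'.
So the next term is two copies of a.a.a.a.a.a.a.a with '.' between the halves.

a.a.a.a.a.a.a.a.a.a.a.a.a.a.a.a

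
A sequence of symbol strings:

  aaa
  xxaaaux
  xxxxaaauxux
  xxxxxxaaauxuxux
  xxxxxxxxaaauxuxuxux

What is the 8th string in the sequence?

Every step adds xx to the front and ux to the end of the previous string.
From xxxxxxxxaaauxuxuxux, 3 further steps: xxxxxxxxaaauxuxuxux → xxxxxxxxxxaaauxuxuxuxux → xxxxxxxxxxxxaaauxuxuxuxuxux → (answer).

xxxxxxxxxxxxxxaaauxuxuxuxuxuxux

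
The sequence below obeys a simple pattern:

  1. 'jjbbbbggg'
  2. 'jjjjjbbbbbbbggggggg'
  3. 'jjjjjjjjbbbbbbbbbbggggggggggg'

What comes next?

Each string has the form j^{3n-1} b^{3n+1} g^{4n-1} (n = 1, 2, …).
Setting n = 4 gives 11, 13, 15 characters in each block.

jjjjjjjjjjjbbbbbbbbbbbbbggggggggggggggg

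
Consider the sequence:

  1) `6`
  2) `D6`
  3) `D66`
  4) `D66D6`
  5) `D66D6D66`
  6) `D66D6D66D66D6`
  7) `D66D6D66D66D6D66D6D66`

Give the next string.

D66D6D66D66D6D66D6D66D66D6D66D66D6

Each term (from the third on) is the previous term followed by the one before it: term 3 = D6·6 = D66.
So term 8 is D66D6D66D66D6D66D6D66·D66D6D66D66D6.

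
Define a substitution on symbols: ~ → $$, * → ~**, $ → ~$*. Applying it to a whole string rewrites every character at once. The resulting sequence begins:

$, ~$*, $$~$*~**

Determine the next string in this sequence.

~$*~$*$$~$*~**$$~**~**

Apply φ to $$~$*~** symbol by symbol: $→~$*, $→~$*, ~→$$, $→~$*, *→~**, ~→$$, *→~**, *→~**; joined: ~$* ~$* $$ ~$* ~** $$ ~** ~**.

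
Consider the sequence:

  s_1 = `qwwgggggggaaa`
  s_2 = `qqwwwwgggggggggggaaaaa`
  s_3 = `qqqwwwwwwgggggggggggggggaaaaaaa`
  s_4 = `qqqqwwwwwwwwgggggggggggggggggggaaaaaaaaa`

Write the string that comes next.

Each string has the form q^{n} w^{2n} g^{4n+3} a^{2n+1} (n = 1, 2, …).
Setting n = 5 gives 5, 10, 23, 11 characters in each block.

qqqqqwwwwwwwwwwgggggggggggggggggggggggaaaaaaaaaaa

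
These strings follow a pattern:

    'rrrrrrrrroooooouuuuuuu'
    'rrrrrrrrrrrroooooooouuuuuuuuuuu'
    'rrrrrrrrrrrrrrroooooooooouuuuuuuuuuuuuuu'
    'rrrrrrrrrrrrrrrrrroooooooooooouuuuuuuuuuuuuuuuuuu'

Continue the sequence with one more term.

rrrrrrrrrrrrrrrrrrrrroooooooooooooouuuuuuuuuuuuuuuuuuuuuuu

Reading off run lengths: r runs 9, 12, 15, 18; o runs 6, 8, 10, 12; u runs 7, 11, 15, 19 — each is linear in n, where the shown terms are n = 2, 3, 4, 5.
Setting n = 6 gives 21, 14, 23 characters in each block.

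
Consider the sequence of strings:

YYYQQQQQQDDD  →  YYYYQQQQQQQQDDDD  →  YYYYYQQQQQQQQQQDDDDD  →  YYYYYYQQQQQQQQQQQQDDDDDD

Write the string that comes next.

YYYYYYYQQQQQQQQQQQQQQDDDDDDD

Reading off run lengths: Y runs 3, 4, 5, 6; Q runs 6, 8, 10, 12; D runs 3, 4, 5, 6 — each is linear in n, where the shown terms are n = 3, 4, 5, 6.
At n = 7 the blocks have lengths 7, 14, 7.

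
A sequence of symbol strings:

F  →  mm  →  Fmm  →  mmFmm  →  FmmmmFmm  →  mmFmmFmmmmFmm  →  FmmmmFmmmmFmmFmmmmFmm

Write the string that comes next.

This is a Fibonacci-style word recurrence s(k) = s(k−2)·s(k−1): e.g. F·mm = Fmm.
Continuing: mmFmmFmmmmFmm · FmmmmFmmmmFmmFmmmmFmm gives term 8.

mmFmmFmmmmFmmFmmmmFmmmmFmmFmmmmFmm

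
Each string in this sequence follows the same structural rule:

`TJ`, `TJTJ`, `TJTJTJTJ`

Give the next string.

Each string is two copies of the previous one concatenated.
Doubling TJTJTJTJ:

TJTJTJTJTJTJTJTJ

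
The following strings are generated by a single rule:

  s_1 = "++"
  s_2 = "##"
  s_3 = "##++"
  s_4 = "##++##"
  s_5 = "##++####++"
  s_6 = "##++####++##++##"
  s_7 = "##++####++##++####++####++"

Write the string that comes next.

Each term (from the third on) is the previous term followed by the one before it: term 3 = ##·++ = ##++.
Continuing: ##++####++##++####++####++ · ##++####++##++## gives term 8.

##++####++##++####++####++##++####++##++##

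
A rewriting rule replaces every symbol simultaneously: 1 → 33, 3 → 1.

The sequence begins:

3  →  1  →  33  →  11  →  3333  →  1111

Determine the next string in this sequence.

33333333

Rewriting each symbol of 1111: 1→33, 1→33, 1→33, 1→33, which concatenates to 33 33 33 33.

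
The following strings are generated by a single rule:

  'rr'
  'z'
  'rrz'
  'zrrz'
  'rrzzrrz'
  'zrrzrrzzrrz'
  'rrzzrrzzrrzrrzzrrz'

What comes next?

zrrzrrzzrrzrrzzrrzzrrzrrzzrrz

From term 3 onward, concatenate the second-to-last term with the last: rr·z = rrz, z·rrz = zrrz, …
So term 8 is zrrzrrzzrrz·rrzzrrzzrrzrrzzrrz.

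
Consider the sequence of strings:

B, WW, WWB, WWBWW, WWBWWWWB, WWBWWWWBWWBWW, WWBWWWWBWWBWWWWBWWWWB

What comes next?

From term 3 onward, concatenate the last term with the second-to-last: WW·B = WWB, WWB·WW = WWBWW, …
Continuing: WWBWWWWBWWBWWWWBWWWWB · WWBWWWWBWWBWW gives term 8.

WWBWWWWBWWBWWWWBWWWWBWWBWWWWBWWBWW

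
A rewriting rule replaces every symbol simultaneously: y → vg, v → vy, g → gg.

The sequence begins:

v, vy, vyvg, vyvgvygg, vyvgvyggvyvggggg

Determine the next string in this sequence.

Rewriting the 16 symbols of vyvgvyggvyvggggg one by one yields vy vg vy gg vy vg gg gg vy vg vy gg gg gg gg gg; concatenated:

vyvgvyggvyvgggggvyvgvygggggggggg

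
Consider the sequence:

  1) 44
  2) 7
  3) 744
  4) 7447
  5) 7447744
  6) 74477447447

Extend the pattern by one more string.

744774474477447744

This is a Fibonacci-style word recurrence s(k) = s(k−1)·s(k−2): e.g. 7·44 = 744.
Continuing: 74477447447 · 7447744 gives term 7.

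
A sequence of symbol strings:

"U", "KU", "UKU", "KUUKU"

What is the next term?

UKUKUUKU

Each term (from the third on) is the two preceding terms concatenated in order: term 3 = U·KU = UKU.
The next term joins UKU and KUUKU.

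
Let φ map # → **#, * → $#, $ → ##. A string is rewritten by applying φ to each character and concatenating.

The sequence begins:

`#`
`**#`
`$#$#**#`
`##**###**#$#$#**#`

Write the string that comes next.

**#**#$#$#**#**#**#$#$#**###**###**#$#$#**#

Applying the rule to each of the 17 symbols of ##**###**#$#$#**# gives the pieces **# **# $# $# **# **# **# $# $# **# ## **# ## **# $# $# **#, which concatenate to the answer.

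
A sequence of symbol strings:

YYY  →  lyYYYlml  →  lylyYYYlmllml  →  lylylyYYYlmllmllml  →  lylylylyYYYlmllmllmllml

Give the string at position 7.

Each term wraps the previous one in ly on the left and lml on the right.
From lylylylyYYYlmllmllmllml, 2 further steps: lylylylyYYYlmllmllmllml → lylylylylyYYYlmllmllmllmllml → (answer).

lylylylylylyYYYlmllmllmllmllmllml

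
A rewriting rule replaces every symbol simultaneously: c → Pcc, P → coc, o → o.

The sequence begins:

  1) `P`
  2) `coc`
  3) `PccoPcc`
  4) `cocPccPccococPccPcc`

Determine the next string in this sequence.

PccoPcccocPccPcccocPccPccoPccoPcccocPccPcccocPccPcc

φ(cocPccPccococPccPcc) expands symbol-by-symbol to Pcc o Pcc coc Pcc Pcc coc Pcc Pcc o Pcc o Pcc coc Pcc Pcc coc Pcc Pcc; joining the 19 pieces gives the next term.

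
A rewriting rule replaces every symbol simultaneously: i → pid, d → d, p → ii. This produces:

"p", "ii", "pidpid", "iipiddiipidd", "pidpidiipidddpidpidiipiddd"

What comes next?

φ(pidpidiipidddpidpidiipiddd) expands symbol-by-symbol to ii pid d ii pid d pid pid ii pid d d d ii pid d ii pid d pid pid ii pid d d d; joining the 26 pieces gives the next term.

iipiddiipiddpidpidiipiddddiipiddiipiddpidpidiipidddd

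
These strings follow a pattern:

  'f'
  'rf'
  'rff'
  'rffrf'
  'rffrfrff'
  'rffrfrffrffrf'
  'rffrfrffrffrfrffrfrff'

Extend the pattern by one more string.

From term 3 onward, concatenate the last term with the second-to-last: rf·f = rff, rff·rf = rffrf, …
Continuing: rffrfrffrffrfrffrfrff · rffrfrffrffrf gives term 8.

rffrfrffrffrfrffrfrffrffrfrffrffrf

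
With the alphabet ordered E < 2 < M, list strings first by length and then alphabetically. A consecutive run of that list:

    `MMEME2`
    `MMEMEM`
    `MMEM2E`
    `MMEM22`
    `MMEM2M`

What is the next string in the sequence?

The successor of MMEM2M increments the rightmost position that isn't already M and resets every position after it to E.

MMEMME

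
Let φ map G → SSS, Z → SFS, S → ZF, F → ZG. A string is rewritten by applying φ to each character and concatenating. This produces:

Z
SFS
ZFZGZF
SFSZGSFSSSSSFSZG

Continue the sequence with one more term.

Rewriting the 16 symbols of SFSZGSFSSSSSFSZG one by one yields ZF ZG ZF SFS SSS ZF ZG ZF ZF ZF ZF ZF ZG ZF SFS SSS; concatenated:

ZFZGZFSFSSSSZFZGZFZFZFZFZFZGZFSFSSSS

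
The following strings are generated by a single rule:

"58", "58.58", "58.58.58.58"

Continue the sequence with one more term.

Each string is two copies of the previous one joined by '.'.
Doubling 58.58.58.58 with '.' between the halves:

58.58.58.58.58.58.58.58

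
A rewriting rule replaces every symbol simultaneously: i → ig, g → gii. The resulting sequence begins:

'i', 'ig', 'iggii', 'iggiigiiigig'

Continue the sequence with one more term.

Rewriting each symbol of iggiigiiigig: i→ig, g→gii, g→gii, i→ig, i→ig, g→gii, i→ig, i→ig, i→ig, g→gii, i→ig, g→gii, which concatenates to ig gii gii ig ig gii ig ig ig gii ig gii.

iggiigiiigiggiiigigiggiiiggii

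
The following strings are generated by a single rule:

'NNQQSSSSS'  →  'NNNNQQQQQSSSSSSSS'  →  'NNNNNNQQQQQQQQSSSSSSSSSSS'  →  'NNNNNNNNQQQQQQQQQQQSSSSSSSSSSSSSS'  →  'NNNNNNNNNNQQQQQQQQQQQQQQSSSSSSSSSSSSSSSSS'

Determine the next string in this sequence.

NNNNNNNNNNNNQQQQQQQQQQQQQQQQQSSSSSSSSSSSSSSSSSSSS

Term n consists of 2n N's, followed by 3n-1 Q's, followed by 3n+2 S's (n = 1, 2, …).
For the next term, n = 6, so the run lengths are 12, 17, 20.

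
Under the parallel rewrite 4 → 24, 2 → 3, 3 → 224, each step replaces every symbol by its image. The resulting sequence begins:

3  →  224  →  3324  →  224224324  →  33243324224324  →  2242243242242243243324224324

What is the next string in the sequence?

Rewriting the 28 symbols of 2242243242242243243324224324 one by one yields 3 3 24 3 3 24 224 3 24 3 3 24 3 3 24 224 3 24 224 224 3 24 3 3 24 224 3 24; concatenated:

33243324224324332433242243242242243243324224324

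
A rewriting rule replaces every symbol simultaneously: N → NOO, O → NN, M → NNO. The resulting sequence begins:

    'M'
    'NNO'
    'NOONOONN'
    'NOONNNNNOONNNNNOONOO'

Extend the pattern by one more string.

NOONNNNNOONOONOONOONOONNNNNOONOONOONOONOONNNNNOONNNN

φ(NOONNNNNOONNNNNOONOO) expands symbol-by-symbol to NOO NN NN NOO NOO NOO NOO NOO NN NN NOO NOO NOO NOO NOO NN NN NOO NN NN; joining the 20 pieces gives the next term.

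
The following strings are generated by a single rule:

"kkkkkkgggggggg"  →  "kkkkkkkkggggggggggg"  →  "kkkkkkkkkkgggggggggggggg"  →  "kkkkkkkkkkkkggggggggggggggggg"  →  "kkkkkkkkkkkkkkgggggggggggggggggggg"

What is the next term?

kkkkkkkkkkkkkkkkggggggggggggggggggggggg

Reading off run lengths: k runs 6, 8, 10, 12, 14; g runs 8, 11, 14, 17, 20 — each is linear in n, where the shown terms are n = 3, 4, 5, 6, 7.
At n = 8 the blocks have lengths 16, 23.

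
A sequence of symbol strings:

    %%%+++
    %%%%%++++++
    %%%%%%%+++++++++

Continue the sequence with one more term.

%%%%%%%%%++++++++++++

Each string has the form %^{2n+1} +^{3n} (n = 1, 2, …).
For the next term, n = 4, so the run lengths are 9, 12.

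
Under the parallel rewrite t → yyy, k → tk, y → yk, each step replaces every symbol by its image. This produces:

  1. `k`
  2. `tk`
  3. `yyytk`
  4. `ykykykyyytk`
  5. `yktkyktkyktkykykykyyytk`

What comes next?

Rewriting the 23 symbols of yktkyktkyktkykykykyyytk one by one yields yk tk yyy tk yk tk yyy tk yk tk yyy tk yk tk yk tk yk tk yk yk yk yyy tk; concatenated:

yktkyyytkyktkyyytkyktkyyytkyktkyktkyktkykykykyyytk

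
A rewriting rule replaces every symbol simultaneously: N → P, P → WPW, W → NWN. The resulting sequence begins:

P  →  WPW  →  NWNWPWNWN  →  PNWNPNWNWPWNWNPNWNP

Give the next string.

WPWPNWNPWPWPNWNPNWNWPWNWNPNWNPWPWPNWNPWPW

φ(PNWNPNWNWPWNWNPNWNP) expands symbol-by-symbol to WPW P NWN P WPW P NWN P NWN WPW NWN P NWN P WPW P NWN P WPW; joining the 19 pieces gives the next term.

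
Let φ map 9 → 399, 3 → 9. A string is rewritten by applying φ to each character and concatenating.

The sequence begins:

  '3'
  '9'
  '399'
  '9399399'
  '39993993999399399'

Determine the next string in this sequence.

φ(39993993999399399) expands symbol-by-symbol to 9 399 399 399 9 399 399 9 399 399 399 9 399 399 9 399 399; joining the 17 pieces gives the next term.

93993993999399399939939939993993999399399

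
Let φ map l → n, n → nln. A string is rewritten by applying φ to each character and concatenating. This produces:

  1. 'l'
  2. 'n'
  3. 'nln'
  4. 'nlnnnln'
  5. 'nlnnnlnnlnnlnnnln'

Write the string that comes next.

nlnnnlnnlnnlnnnlnnlnnnlnnlnnnlnnlnnlnnnln

Applying the rule to each of the 17 symbols of nlnnnlnnlnnlnnnln gives the pieces nln n nln nln nln n nln nln n nln nln n nln nln nln n nln, which concatenate to the answer.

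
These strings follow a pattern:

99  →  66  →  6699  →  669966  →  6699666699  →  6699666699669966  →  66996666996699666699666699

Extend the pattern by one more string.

669966669966996666996666996699666699669966

From term 3 onward, concatenate the last term with the second-to-last: 66·99 = 6699, 6699·66 = 669966, …
The next term joins 66996666996699666699666699 and 6699666699669966.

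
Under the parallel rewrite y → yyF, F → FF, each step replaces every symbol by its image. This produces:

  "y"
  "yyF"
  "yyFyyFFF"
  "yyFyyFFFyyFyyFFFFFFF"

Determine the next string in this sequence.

yyFyyFFFyyFyyFFFFFFFyyFyyFFFyyFyyFFFFFFFFFFFFFFF

φ(yyFyyFFFyyFyyFFFFFFF) expands symbol-by-symbol to yyF yyF FF yyF yyF FF FF FF yyF yyF FF yyF yyF FF FF FF FF FF FF FF; joining the 20 pieces gives the next term.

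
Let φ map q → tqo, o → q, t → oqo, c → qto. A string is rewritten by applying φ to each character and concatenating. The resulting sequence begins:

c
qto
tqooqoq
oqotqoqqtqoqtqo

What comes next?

Applying the rule to each of the 15 symbols of oqotqoqqtqoqtqo gives the pieces q tqo q oqo tqo q tqo tqo oqo tqo q tqo oqo tqo q, which concatenate to the answer.

qtqoqoqotqoqtqotqooqotqoqtqooqotqoq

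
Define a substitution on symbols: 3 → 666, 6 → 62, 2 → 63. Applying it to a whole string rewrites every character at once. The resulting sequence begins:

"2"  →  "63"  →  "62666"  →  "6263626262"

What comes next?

Rewriting each symbol of 6263626262: 6→62, 2→63, 6→62, 3→666, 6→62, 2→63, 6→62, 2→63, 6→62, 2→63, which concatenates to 62 63 62 666 62 63 62 63 62 63.

626362666626362636263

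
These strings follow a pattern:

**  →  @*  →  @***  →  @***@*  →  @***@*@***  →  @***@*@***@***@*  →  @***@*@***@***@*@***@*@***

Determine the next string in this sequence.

@***@*@***@***@*@***@*@***@***@*@***@***@*

This is a Fibonacci-style word recurrence s(k) = s(k−1)·s(k−2): e.g. @*·** = @***.
The next term joins @***@*@***@***@*@***@*@*** and @***@*@***@***@*.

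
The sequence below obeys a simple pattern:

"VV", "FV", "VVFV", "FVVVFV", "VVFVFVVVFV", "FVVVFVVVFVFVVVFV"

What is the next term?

Each term (from the third on) is the two preceding terms concatenated in order: term 3 = VV·FV = VVFV.
The next term joins VVFVFVVVFV and FVVVFVVVFVFVVVFV.

VVFVFVVVFVFVVVFVVVFVFVVVFV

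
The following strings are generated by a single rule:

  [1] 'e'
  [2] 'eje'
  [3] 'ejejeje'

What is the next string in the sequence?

ejejejejejejeje

s(k+1) = s(k)·j·s(k) — each term doubles the last with 'j' between the halves.
One more doubling of ejejeje gives the answer.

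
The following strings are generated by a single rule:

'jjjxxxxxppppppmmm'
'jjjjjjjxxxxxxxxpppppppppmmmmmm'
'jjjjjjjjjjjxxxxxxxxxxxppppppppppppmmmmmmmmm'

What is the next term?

Reading off run lengths: j runs 3, 7, 11; x runs 5, 8, 11; p runs 6, 9, 12; m runs 3, 6, 9 — each is linear in n (n = 1, 2, …).
For the next term, n = 4, so the run lengths are 15, 14, 15, 12.

jjjjjjjjjjjjjjjxxxxxxxxxxxxxxpppppppppppppppmmmmmmmmmmmm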